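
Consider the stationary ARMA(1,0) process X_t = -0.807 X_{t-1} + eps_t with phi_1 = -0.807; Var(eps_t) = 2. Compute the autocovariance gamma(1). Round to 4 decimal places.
\gamma(1) = -4.6279

Multiply the model equation by X_{t-k} and take expectations. With theta_0 = psi_0 = 1 and psi_j the MA(infinity) weights, this gives
  gamma(k) - sum_i phi_i gamma(k-i) = c_k,
  c_k = sigma^2 * sum_{j=k..q} theta_j psi_{j-k}   (c_k = 0 for k > q),
using gamma(-m) = gamma(m).
Pure AR (q = 0): c_0 = sigma^2 = 2, c_k = 0 for k >= 1.
Equations for k = 0 and k = 1 (AR order 1):
  gamma(0) = phi_1 gamma(1) + c_0
  gamma(1) = phi_1 gamma(0) + c_1
Substituting the second into the first: gamma(0) (1 - phi_1^2) = c_0 + phi_1 c_1, so
  gamma(0) = c_0 / (1 - phi_1^2) = 2 / (1 - (-0.807)^2) = 2 / 0.348751 = 5.734751.
  gamma(1) = phi_1 gamma(0) = (-0.807)(5.734751) = -4.627944.
Therefore gamma(1) = -4.6279 (to 4 decimal places).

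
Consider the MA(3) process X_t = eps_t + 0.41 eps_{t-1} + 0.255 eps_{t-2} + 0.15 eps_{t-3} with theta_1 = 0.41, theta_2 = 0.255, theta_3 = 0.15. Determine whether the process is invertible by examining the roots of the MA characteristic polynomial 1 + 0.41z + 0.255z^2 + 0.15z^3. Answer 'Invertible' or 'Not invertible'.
\text{Invertible}

The MA(q) characteristic polynomial is P(z) = 1 + 0.41z + 0.255z^2 + 0.15z^3.
Invertibility requires all roots to lie outside the unit circle, i.e. |z| > 1 for every root.
Degree 3: look for a simple real root z0 first, then factor out (1 - z/z0) and solve the remaining quadratic.
Testing z0 = -2: P(-2) = 1 + (0.41)(-2) + (0.255)(-2)^2 + (0.15)(-2)^3
  = 1 + (-0.82) + (1.02) + (-1.2) = 0.  So z_0 = -2 is a root, |z_0| = 2.
Divide out the factor (1 + 0.5 z) = (1 - z/z0) (since 1/z0 = -0.5):
  P(z) = (1 + 0.5 z)(1 + (-0.09) z + (0.3) z^2)
  [check: z-coef -0.09 - (-0.5) = 0.41; z^2-coef 0.3 - (-0.5)(-0.09) = 0.255; z^3-coef -(-0.5)(0.3) = 0.15.]
Remaining roots from the quadratic factor 1 + (-0.09) z + (0.3) z^2:
  Set 1 + (-0.09) z + (0.3) z^2 = 0, i.e. a z^2 + b z + c = 0 with a = 0.3, b = -0.09, c = 1.
  Discriminant D = b^2 - 4ac = (-0.09)^2 - 4*(0.3)*1 = 0.0081 - (1.2) = -1.1919.
  D < 0, so the roots are the complex-conjugate pair z = (-b +/- i sqrt(-D)) / (2a) = 0.15 +/- 1.8196i.
  For a conjugate pair |z|^2 = z * conj(z) = (product of roots) = c/a = 1/(0.3) = 3.333333, so |z| = sqrt(3.333333) = 1.8257 for both roots.
Moduli of all roots: 2.0000, 1.8257, 1.8257.
All moduli strictly greater than 1? Yes.
Verdict: Invertible.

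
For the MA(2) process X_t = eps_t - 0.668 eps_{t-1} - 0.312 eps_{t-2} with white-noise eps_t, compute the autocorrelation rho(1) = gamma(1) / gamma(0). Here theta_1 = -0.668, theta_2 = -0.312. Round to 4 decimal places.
\rho(1) = -0.2977

For an MA(q) process with theta_0 = 1, the autocovariance is
  gamma(k) = sigma^2 * sum_{i=0..q-k} theta_i * theta_{i+k},
and rho(k) = gamma(k) / gamma(0). Sigma^2 cancels.
  numerator   = (1)*(-0.668) + (-0.668)*(-0.312) = -0.459584.
  denominator = (1)^2 + (-0.668)^2 + (-0.312)^2 = 1.543568.
  rho(1) = -0.459584 / 1.543568 = -0.2977.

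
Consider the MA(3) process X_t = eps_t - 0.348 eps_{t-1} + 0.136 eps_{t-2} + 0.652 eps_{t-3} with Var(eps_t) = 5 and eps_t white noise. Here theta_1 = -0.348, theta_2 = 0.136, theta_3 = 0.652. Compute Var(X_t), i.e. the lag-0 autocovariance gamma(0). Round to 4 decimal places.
\gamma(0) = 7.8235

For an MA(q) process X_t = eps_t + sum_i theta_i eps_{t-i} with
Var(eps_t) = sigma^2, the variance is
  gamma(0) = sigma^2 * (1 + sum_i theta_i^2).
  sum_i theta_i^2 = (-0.348)^2 + (0.136)^2 + (0.652)^2 = 0.121104 + 0.018496 + 0.425104 = 0.564704.
  gamma(0) = 5 * (1 + 0.564704) = 5 * 1.564704 = 7.82352, which rounds to 7.8235.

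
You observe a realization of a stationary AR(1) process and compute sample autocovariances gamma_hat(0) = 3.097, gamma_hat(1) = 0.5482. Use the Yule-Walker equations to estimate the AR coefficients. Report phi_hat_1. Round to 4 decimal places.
\hat\phi_{1} = 0.1770

The Yule-Walker equations for an AR(p) process read, in matrix form,
  Gamma_p phi = r_p,   with   (Gamma_p)_{ij} = gamma(|i - j|),
                       (r_p)_i = gamma(i),   i,j = 1..p.
Substitute the sample gammas (Toeplitz matrix and right-hand side of size 1):
  Gamma_p = [[3.097]]
  r_p     = [0.5482]
With p = 1 this is the single equation gamma(0) phi_1 = gamma(1):
  phi_hat_1 = gamma(1) / gamma(0) = 0.5482 / 3.097 = 0.1770.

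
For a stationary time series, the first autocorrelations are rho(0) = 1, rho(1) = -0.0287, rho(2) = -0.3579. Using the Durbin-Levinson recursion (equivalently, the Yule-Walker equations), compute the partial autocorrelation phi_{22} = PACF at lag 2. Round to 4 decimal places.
\phi_{22} = -0.3590

The PACF at lag k is phi_{kk}, the last component of the solution
to the Yule-Walker system G_k phi = r_k where
  (G_k)_{ij} = rho(|i - j|), (r_k)_i = rho(i), i,j = 1..k.
Equivalently, Durbin-Levinson gives phi_{kk} iteratively:
  phi_{11} = rho(1)
  phi_{kk} = [rho(k) - sum_{j=1..k-1} phi_{k-1,j} rho(k-j)]
            / [1 - sum_{j=1..k-1} phi_{k-1,j} rho(j)],
  phi_{k,j} = phi_{k-1,j} - phi_{kk} phi_{k-1,k-j},  j = 1..k-1.
Step k = 1:
  phi_11 = rho(1) = -0.0287.
Step k = 2:
  phi_22 = [rho(2) - phi_11 rho(1)] / [1 - phi_11 rho(1)] = [-0.3579 - (-0.0287)(-0.0287)] / [1 - (-0.0287)(-0.0287)]
         = -0.35872369 / 0.99917631 = -0.359.
Therefore phi_{22} = -0.3590.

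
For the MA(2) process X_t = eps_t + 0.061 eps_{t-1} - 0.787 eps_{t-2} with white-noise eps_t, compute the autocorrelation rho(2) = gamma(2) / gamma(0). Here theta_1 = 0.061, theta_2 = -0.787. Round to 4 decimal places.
\rho(2) = -0.4849

For an MA(q) process with theta_0 = 1, the autocovariance is
  gamma(k) = sigma^2 * sum_{i=0..q-k} theta_i * theta_{i+k},
and rho(k) = gamma(k) / gamma(0). Sigma^2 cancels.
  numerator   = (1)*(-0.787) = -0.787.
  denominator = (1)^2 + (0.061)^2 + (-0.787)^2 = 1.62309.
  rho(2) = -0.787 / 1.62309 = -0.4849.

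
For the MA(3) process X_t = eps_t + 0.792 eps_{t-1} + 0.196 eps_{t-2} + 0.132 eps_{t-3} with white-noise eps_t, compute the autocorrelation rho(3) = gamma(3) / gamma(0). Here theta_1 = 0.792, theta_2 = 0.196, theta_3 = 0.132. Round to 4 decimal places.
\rho(3) = 0.0784

For an MA(q) process with theta_0 = 1, the autocovariance is
  gamma(k) = sigma^2 * sum_{i=0..q-k} theta_i * theta_{i+k},
and rho(k) = gamma(k) / gamma(0). Sigma^2 cancels.
  numerator   = (1)*(0.132) = 0.132.
  denominator = (1)^2 + (0.792)^2 + (0.196)^2 + (0.132)^2 = 1.683104.
  rho(3) = 0.132 / 1.683104 = 0.0784.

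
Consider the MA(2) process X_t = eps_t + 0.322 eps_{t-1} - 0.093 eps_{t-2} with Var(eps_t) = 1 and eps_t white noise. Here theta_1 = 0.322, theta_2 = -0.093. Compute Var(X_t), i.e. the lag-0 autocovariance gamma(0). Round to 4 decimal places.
\gamma(0) = 1.1123

For an MA(q) process X_t = eps_t + sum_i theta_i eps_{t-i} with
Var(eps_t) = sigma^2, the variance is
  gamma(0) = sigma^2 * (1 + sum_i theta_i^2).
  sum_i theta_i^2 = (0.322)^2 + (-0.093)^2 = 0.103684 + 0.008649 = 0.112333.
  gamma(0) = 1 * (1 + 0.112333) = 1 * 1.112333 = 1.112333, which rounds to 1.1123.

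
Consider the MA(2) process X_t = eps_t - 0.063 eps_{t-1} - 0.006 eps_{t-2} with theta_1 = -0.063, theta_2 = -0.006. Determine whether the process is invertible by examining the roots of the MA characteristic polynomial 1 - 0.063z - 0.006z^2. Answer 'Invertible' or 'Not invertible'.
\text{Invertible}

The MA(q) characteristic polynomial is P(z) = 1 - 0.063z - 0.006z^2.
Invertibility requires all roots to lie outside the unit circle, i.e. |z| > 1 for every root.
Set 1 + (-0.063) z + (-0.006) z^2 = 0, i.e. a z^2 + b z + c = 0 with a = -0.006, b = -0.063, c = 1.
Discriminant D = b^2 - 4ac = (-0.063)^2 - 4*(-0.006)*1 = 0.003969 - (-0.024) = 0.027969.
D >= 0, so the roots are real: z = (-b +/- sqrt(D)) / (2a) = (0.063 +/- 0.167239) / (-0.012).
  z_1 = (0.063 + 0.167239) / (-0.012) = -19.1866,   |z_1| = 19.1866.
  z_2 = (0.063 - 0.167239) / (-0.012) = 8.6866,   |z_2| = 8.6866.
Moduli of all roots: 19.1866, 8.6866.
All moduli strictly greater than 1? Yes.
Verdict: Invertible.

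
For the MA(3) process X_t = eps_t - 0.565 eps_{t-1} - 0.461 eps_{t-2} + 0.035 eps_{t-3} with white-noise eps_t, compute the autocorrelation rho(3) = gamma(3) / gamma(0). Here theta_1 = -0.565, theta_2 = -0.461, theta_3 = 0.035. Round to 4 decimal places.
\rho(3) = 0.0228

For an MA(q) process with theta_0 = 1, the autocovariance is
  gamma(k) = sigma^2 * sum_{i=0..q-k} theta_i * theta_{i+k},
and rho(k) = gamma(k) / gamma(0). Sigma^2 cancels.
  numerator   = (1)*(0.035) = 0.035.
  denominator = (1)^2 + (-0.565)^2 + (-0.461)^2 + (0.035)^2 = 1.532971.
  rho(3) = 0.035 / 1.532971 = 0.0228.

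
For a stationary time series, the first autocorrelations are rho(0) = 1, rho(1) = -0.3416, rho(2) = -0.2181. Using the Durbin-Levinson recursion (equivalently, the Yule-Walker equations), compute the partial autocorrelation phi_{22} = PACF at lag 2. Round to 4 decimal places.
\phi_{22} = -0.3790

The PACF at lag k is phi_{kk}, the last component of the solution
to the Yule-Walker system G_k phi = r_k where
  (G_k)_{ij} = rho(|i - j|), (r_k)_i = rho(i), i,j = 1..k.
Equivalently, Durbin-Levinson gives phi_{kk} iteratively:
  phi_{11} = rho(1)
  phi_{kk} = [rho(k) - sum_{j=1..k-1} phi_{k-1,j} rho(k-j)]
            / [1 - sum_{j=1..k-1} phi_{k-1,j} rho(j)],
  phi_{k,j} = phi_{k-1,j} - phi_{kk} phi_{k-1,k-j},  j = 1..k-1.
Step k = 1:
  phi_11 = rho(1) = -0.3416.
Step k = 2:
  phi_22 = [rho(2) - phi_11 rho(1)] / [1 - phi_11 rho(1)] = [-0.2181 - (-0.3416)(-0.3416)] / [1 - (-0.3416)(-0.3416)]
         = -0.33479056 / 0.88330944 = -0.379.
Therefore phi_{22} = -0.3790.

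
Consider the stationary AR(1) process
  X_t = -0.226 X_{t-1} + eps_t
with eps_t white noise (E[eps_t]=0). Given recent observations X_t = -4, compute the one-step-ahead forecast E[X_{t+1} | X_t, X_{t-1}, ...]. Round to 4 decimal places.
E[X_{t+1} \mid \mathcal F_t] = 0.9040

For an AR(p) model X_t = c + sum_i phi_i X_{t-i} + eps_t, the
one-step-ahead conditional mean is
  E[X_{t+1} | X_t, ...] = c + sum_i phi_i X_{t+1-i}.
Substitute known values:
  E[X_{t+1} | ...] = (-0.226) * (-4)
                   = 0.9040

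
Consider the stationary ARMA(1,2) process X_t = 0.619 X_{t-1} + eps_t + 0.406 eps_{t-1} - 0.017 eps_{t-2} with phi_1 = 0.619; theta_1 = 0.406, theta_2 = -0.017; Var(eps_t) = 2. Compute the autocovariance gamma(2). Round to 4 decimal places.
\gamma(2) = 2.4922

Multiply the model equation by X_{t-k} and take expectations. With theta_0 = psi_0 = 1 and psi_j the MA(infinity) weights, this gives
  gamma(k) - sum_i phi_i gamma(k-i) = c_k,
  c_k = sigma^2 * sum_{j=k..q} theta_j psi_{j-k}   (c_k = 0 for k > q),
using gamma(-m) = gamma(m).
psi-weights needed (psi_j = theta_j + sum_i phi_i psi_{j-i}):
  psi_1 = theta_1 + phi_1 = 0.406 + (0.619) = 1.025
  psi_2 = theta_2 + phi_1 psi_1 = -0.017 + (0.619)(1.025) = 0.617475
Right-hand sides:
  c_0 = sigma^2 (1 + theta_1 psi_1 + theta_2 psi_2) = 2 * (1 + (0.406)(1.025) + (-0.017)(0.617475)) = 2 * 1.405653 = 2.811306
  c_1 = sigma^2 (theta_1 + theta_2 psi_1) = 2 * (0.406 + (-0.017)(1.025)) = 0.77715
  c_2 = sigma^2 theta_2 = 2 * (-0.017) = -0.034
Equations for k = 0 and k = 1 (AR order 1):
  gamma(0) = phi_1 gamma(1) + c_0
  gamma(1) = phi_1 gamma(0) + c_1
Substituting the second into the first: gamma(0) (1 - phi_1^2) = c_0 + phi_1 c_1, so
  gamma(0) = (c_0 + phi_1 c_1) / (1 - phi_1^2) = (2.811306 + (0.619)(0.77715)) / (1 - (0.619)^2) = 3.292362 / 0.616839 = 5.337473.
  gamma(1) = phi_1 gamma(0) + c_1 = (0.619)(5.337473) + (0.77715) = 4.081046.
For k = 2: gamma(2) = phi_1 gamma(1) + c_2
  = (0.619)(4.081046) + (-0.034) = 2.492167.
Therefore gamma(2) = 2.4922 (to 4 decimal places).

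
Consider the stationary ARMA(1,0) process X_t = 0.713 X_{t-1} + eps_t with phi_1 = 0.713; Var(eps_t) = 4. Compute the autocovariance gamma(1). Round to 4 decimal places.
\gamma(1) = 5.8011

Multiply the model equation by X_{t-k} and take expectations. With theta_0 = psi_0 = 1 and psi_j the MA(infinity) weights, this gives
  gamma(k) - sum_i phi_i gamma(k-i) = c_k,
  c_k = sigma^2 * sum_{j=k..q} theta_j psi_{j-k}   (c_k = 0 for k > q),
using gamma(-m) = gamma(m).
Pure AR (q = 0): c_0 = sigma^2 = 4, c_k = 0 for k >= 1.
Equations for k = 0 and k = 1 (AR order 1):
  gamma(0) = phi_1 gamma(1) + c_0
  gamma(1) = phi_1 gamma(0) + c_1
Substituting the second into the first: gamma(0) (1 - phi_1^2) = c_0 + phi_1 c_1, so
  gamma(0) = c_0 / (1 - phi_1^2) = 4 / (1 - (0.713)^2) = 4 / 0.491631 = 8.136183.
  gamma(1) = phi_1 gamma(0) = (0.713)(8.136183) = 5.801099.
Therefore gamma(1) = 5.8011 (to 4 decimal places).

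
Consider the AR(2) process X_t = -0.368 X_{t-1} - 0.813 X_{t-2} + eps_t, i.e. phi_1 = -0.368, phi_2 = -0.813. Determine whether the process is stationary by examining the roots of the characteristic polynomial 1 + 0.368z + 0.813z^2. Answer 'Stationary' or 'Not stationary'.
\text{Stationary}

The AR(p) characteristic polynomial is P(z) = 1 + 0.368z + 0.813z^2.
Stationarity requires all roots to lie outside the unit circle, i.e. |z| > 1 for every root.
Set 1 + (0.368) z + (0.813) z^2 = 0, i.e. a z^2 + b z + c = 0 with a = 0.813, b = 0.368, c = 1.
Discriminant D = b^2 - 4ac = (0.368)^2 - 4*(0.813)*1 = 0.135424 - (3.252) = -3.116576.
D < 0, so the roots are the complex-conjugate pair z = (-b +/- i sqrt(-D)) / (2a) = -0.2263 +/- 1.0857i.
For a conjugate pair |z|^2 = z * conj(z) = (product of roots) = c/a = 1/(0.813) = 1.230012, so |z| = sqrt(1.230012) = 1.1091 for both roots.
Moduli of all roots: 1.1091, 1.1091.
All moduli strictly greater than 1? Yes.
Verdict: Stationary.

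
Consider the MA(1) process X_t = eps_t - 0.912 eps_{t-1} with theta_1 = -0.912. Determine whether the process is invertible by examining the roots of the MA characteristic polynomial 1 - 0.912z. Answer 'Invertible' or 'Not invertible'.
\text{Invertible}

The MA(q) characteristic polynomial is P(z) = 1 - 0.912z.
Invertibility requires all roots to lie outside the unit circle, i.e. |z| > 1 for every root.
This is linear in z: 1 + (-0.912) z = 0  =>  z = -1/(-0.912) = 1.096491,  |z| = 1.096491.
Moduli of all roots: 1.0965.
All moduli strictly greater than 1? Yes.
Verdict: Invertible.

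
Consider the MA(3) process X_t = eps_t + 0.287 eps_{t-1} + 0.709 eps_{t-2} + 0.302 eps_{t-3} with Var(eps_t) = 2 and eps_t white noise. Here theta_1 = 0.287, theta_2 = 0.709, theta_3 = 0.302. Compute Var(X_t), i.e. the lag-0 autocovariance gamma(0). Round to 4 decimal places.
\gamma(0) = 3.3525

For an MA(q) process X_t = eps_t + sum_i theta_i eps_{t-i} with
Var(eps_t) = sigma^2, the variance is
  gamma(0) = sigma^2 * (1 + sum_i theta_i^2).
  sum_i theta_i^2 = (0.287)^2 + (0.709)^2 + (0.302)^2 = 0.082369 + 0.502681 + 0.091204 = 0.676254.
  gamma(0) = 2 * (1 + 0.676254) = 2 * 1.676254 = 3.352508, which rounds to 3.3525.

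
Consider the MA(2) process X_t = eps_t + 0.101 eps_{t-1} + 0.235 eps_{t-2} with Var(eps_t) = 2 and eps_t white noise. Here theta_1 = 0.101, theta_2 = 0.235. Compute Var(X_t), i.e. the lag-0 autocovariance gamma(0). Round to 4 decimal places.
\gamma(0) = 2.1309

For an MA(q) process X_t = eps_t + sum_i theta_i eps_{t-i} with
Var(eps_t) = sigma^2, the variance is
  gamma(0) = sigma^2 * (1 + sum_i theta_i^2).
  sum_i theta_i^2 = (0.101)^2 + (0.235)^2 = 0.010201 + 0.055225 = 0.065426.
  gamma(0) = 2 * (1 + 0.065426) = 2 * 1.065426 = 2.130852, which rounds to 2.1309.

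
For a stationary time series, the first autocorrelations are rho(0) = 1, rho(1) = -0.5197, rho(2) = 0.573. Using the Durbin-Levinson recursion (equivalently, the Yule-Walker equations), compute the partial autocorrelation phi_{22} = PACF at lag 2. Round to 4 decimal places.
\phi_{22} = 0.4150

The PACF at lag k is phi_{kk}, the last component of the solution
to the Yule-Walker system G_k phi = r_k where
  (G_k)_{ij} = rho(|i - j|), (r_k)_i = rho(i), i,j = 1..k.
Equivalently, Durbin-Levinson gives phi_{kk} iteratively:
  phi_{11} = rho(1)
  phi_{kk} = [rho(k) - sum_{j=1..k-1} phi_{k-1,j} rho(k-j)]
            / [1 - sum_{j=1..k-1} phi_{k-1,j} rho(j)],
  phi_{k,j} = phi_{k-1,j} - phi_{kk} phi_{k-1,k-j},  j = 1..k-1.
Step k = 1:
  phi_11 = rho(1) = -0.5197.
Step k = 2:
  phi_22 = [rho(2) - phi_11 rho(1)] / [1 - phi_11 rho(1)] = [0.573 - (-0.5197)(-0.5197)] / [1 - (-0.5197)(-0.5197)]
         = 0.30291191 / 0.72991191 = 0.415.
Therefore phi_{22} = 0.4150.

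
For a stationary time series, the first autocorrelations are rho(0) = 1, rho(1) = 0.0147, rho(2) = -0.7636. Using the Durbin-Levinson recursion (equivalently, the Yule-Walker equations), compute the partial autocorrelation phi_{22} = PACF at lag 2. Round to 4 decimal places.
\phi_{22} = -0.7640

The PACF at lag k is phi_{kk}, the last component of the solution
to the Yule-Walker system G_k phi = r_k where
  (G_k)_{ij} = rho(|i - j|), (r_k)_i = rho(i), i,j = 1..k.
Equivalently, Durbin-Levinson gives phi_{kk} iteratively:
  phi_{11} = rho(1)
  phi_{kk} = [rho(k) - sum_{j=1..k-1} phi_{k-1,j} rho(k-j)]
            / [1 - sum_{j=1..k-1} phi_{k-1,j} rho(j)],
  phi_{k,j} = phi_{k-1,j} - phi_{kk} phi_{k-1,k-j},  j = 1..k-1.
Step k = 1:
  phi_11 = rho(1) = 0.0147.
Step k = 2:
  phi_22 = [rho(2) - phi_11 rho(1)] / [1 - phi_11 rho(1)] = [-0.7636 - (0.0147)(0.0147)] / [1 - (0.0147)(0.0147)]
         = -0.76381609 / 0.99978391 = -0.764.
Therefore phi_{22} = -0.7640.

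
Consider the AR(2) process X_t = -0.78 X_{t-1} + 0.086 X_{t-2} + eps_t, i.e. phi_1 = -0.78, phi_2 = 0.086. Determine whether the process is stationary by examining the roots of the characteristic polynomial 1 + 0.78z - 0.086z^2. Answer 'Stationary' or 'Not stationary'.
\text{Stationary}

The AR(p) characteristic polynomial is P(z) = 1 + 0.78z - 0.086z^2.
Stationarity requires all roots to lie outside the unit circle, i.e. |z| > 1 for every root.
Set 1 + (0.78) z + (-0.086) z^2 = 0, i.e. a z^2 + b z + c = 0 with a = -0.086, b = 0.78, c = 1.
Discriminant D = b^2 - 4ac = (0.78)^2 - 4*(-0.086)*1 = 0.6084 - (-0.344) = 0.9524.
D >= 0, so the roots are real: z = (-b +/- sqrt(D)) / (2a) = (-0.78 +/- 0.97591) / (-0.172).
  z_1 = (-0.78 + 0.97591) / (-0.172) = -1.139,   |z_1| = 1.139.
  z_2 = (-0.78 - 0.97591) / (-0.172) = 10.2088,   |z_2| = 10.2088.
Moduli of all roots: 1.1390, 10.2088.
All moduli strictly greater than 1? Yes.
Verdict: Stationary.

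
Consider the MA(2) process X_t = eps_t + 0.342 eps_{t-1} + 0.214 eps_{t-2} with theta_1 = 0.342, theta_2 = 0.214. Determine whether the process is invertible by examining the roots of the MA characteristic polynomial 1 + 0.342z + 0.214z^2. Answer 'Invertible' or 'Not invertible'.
\text{Invertible}

The MA(q) characteristic polynomial is P(z) = 1 + 0.342z + 0.214z^2.
Invertibility requires all roots to lie outside the unit circle, i.e. |z| > 1 for every root.
Set 1 + (0.342) z + (0.214) z^2 = 0, i.e. a z^2 + b z + c = 0 with a = 0.214, b = 0.342, c = 1.
Discriminant D = b^2 - 4ac = (0.342)^2 - 4*(0.214)*1 = 0.116964 - (0.856) = -0.739036.
D < 0, so the roots are the complex-conjugate pair z = (-b +/- i sqrt(-D)) / (2a) = -0.7991 +/- 2.0086i.
For a conjugate pair |z|^2 = z * conj(z) = (product of roots) = c/a = 1/(0.214) = 4.672897, so |z| = sqrt(4.672897) = 2.1617 for both roots.
Moduli of all roots: 2.1617, 2.1617.
All moduli strictly greater than 1? Yes.
Verdict: Invertible.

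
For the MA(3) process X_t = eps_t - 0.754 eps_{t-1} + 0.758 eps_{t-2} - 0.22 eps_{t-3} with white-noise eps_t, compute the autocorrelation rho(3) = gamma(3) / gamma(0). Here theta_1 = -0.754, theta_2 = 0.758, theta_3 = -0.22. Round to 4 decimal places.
\rho(3) = -0.1004

For an MA(q) process with theta_0 = 1, the autocovariance is
  gamma(k) = sigma^2 * sum_{i=0..q-k} theta_i * theta_{i+k},
and rho(k) = gamma(k) / gamma(0). Sigma^2 cancels.
  numerator   = (1)*(-0.22) = -0.22.
  denominator = (1)^2 + (-0.754)^2 + (0.758)^2 + (-0.22)^2 = 2.19148.
  rho(3) = -0.22 / 2.19148 = -0.1004.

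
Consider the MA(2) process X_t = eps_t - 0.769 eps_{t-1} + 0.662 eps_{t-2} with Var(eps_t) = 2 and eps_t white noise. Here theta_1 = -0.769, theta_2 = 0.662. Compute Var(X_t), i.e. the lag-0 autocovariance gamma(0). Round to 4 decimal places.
\gamma(0) = 4.0592

For an MA(q) process X_t = eps_t + sum_i theta_i eps_{t-i} with
Var(eps_t) = sigma^2, the variance is
  gamma(0) = sigma^2 * (1 + sum_i theta_i^2).
  sum_i theta_i^2 = (-0.769)^2 + (0.662)^2 = 0.591361 + 0.438244 = 1.029605.
  gamma(0) = 2 * (1 + 1.029605) = 2 * 2.029605 = 4.05921, which rounds to 4.0592.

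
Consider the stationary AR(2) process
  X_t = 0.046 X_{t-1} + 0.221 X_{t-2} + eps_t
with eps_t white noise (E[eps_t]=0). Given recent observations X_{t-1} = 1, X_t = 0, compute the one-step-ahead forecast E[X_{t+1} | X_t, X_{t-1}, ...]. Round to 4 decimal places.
E[X_{t+1} \mid \mathcal F_t] = 0.2210

For an AR(p) model X_t = c + sum_i phi_i X_{t-i} + eps_t, the
one-step-ahead conditional mean is
  E[X_{t+1} | X_t, ...] = c + sum_i phi_i X_{t+1-i}.
Substitute known values:
  E[X_{t+1} | ...] = (0.046) * (0) + (0.221) * (1)
                   = 0.2210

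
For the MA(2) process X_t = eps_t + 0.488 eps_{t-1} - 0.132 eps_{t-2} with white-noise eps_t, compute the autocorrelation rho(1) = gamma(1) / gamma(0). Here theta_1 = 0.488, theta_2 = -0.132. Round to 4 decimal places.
\rho(1) = 0.3374

For an MA(q) process with theta_0 = 1, the autocovariance is
  gamma(k) = sigma^2 * sum_{i=0..q-k} theta_i * theta_{i+k},
and rho(k) = gamma(k) / gamma(0). Sigma^2 cancels.
  numerator   = (1)*(0.488) + (0.488)*(-0.132) = 0.423584.
  denominator = (1)^2 + (0.488)^2 + (-0.132)^2 = 1.255568.
  rho(1) = 0.423584 / 1.255568 = 0.3374.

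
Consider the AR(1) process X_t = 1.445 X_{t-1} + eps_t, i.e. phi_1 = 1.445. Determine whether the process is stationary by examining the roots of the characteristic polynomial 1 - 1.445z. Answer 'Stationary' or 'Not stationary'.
\text{Not stationary}

The AR(p) characteristic polynomial is P(z) = 1 - 1.445z.
Stationarity requires all roots to lie outside the unit circle, i.e. |z| > 1 for every root.
This is linear in z: 1 + (-1.445) z = 0  =>  z = -1/(-1.445) = 0.692042,  |z| = 0.692042.
Moduli of all roots: 0.6920.
All moduli strictly greater than 1? No.
Verdict: Not stationary.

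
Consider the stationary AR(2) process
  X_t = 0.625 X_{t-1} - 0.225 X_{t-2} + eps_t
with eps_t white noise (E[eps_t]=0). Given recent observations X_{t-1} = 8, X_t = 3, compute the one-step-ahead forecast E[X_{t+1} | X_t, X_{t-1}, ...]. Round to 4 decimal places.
E[X_{t+1} \mid \mathcal F_t] = 0.0750

For an AR(p) model X_t = c + sum_i phi_i X_{t-i} + eps_t, the
one-step-ahead conditional mean is
  E[X_{t+1} | X_t, ...] = c + sum_i phi_i X_{t+1-i}.
Substitute known values:
  E[X_{t+1} | ...] = (0.625) * (3) + (-0.225) * (8)
                   = 0.0750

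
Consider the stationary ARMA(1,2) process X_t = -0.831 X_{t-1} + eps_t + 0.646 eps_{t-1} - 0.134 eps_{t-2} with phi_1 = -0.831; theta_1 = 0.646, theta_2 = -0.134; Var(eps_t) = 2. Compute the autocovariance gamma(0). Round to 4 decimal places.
\gamma(0) = 2.0710

Multiply the model equation by X_{t-k} and take expectations. With theta_0 = psi_0 = 1 and psi_j the MA(infinity) weights, this gives
  gamma(k) - sum_i phi_i gamma(k-i) = c_k,
  c_k = sigma^2 * sum_{j=k..q} theta_j psi_{j-k}   (c_k = 0 for k > q),
using gamma(-m) = gamma(m).
psi-weights needed (psi_j = theta_j + sum_i phi_i psi_{j-i}):
  psi_1 = theta_1 + phi_1 = 0.646 + (-0.831) = -0.185
  psi_2 = theta_2 + phi_1 psi_1 = -0.134 + (-0.831)(-0.185) = 0.019735
Right-hand sides:
  c_0 = sigma^2 (1 + theta_1 psi_1 + theta_2 psi_2) = 2 * (1 + (0.646)(-0.185) + (-0.134)(0.019735)) = 2 * 0.877846 = 1.755691
  c_1 = sigma^2 (theta_1 + theta_2 psi_1) = 2 * (0.646 + (-0.134)(-0.185)) = 1.34158
  c_2 = sigma^2 theta_2 = 2 * (-0.134) = -0.268
Equations for k = 0 and k = 1 (AR order 1):
  gamma(0) = phi_1 gamma(1) + c_0
  gamma(1) = phi_1 gamma(0) + c_1
Substituting the second into the first: gamma(0) (1 - phi_1^2) = c_0 + phi_1 c_1, so
  gamma(0) = (c_0 + phi_1 c_1) / (1 - phi_1^2) = (1.755691 + (-0.831)(1.34158)) / (1 - (-0.831)^2) = 0.640838 / 0.309439 = 2.070967.
Therefore gamma(0) = 2.0710 (to 4 decimal places).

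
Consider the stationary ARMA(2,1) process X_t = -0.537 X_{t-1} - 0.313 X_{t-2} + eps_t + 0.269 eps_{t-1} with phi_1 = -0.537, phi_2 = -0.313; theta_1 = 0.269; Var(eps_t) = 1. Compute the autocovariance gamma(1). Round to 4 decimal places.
\gamma(1) = -0.2592

Multiply the model equation by X_{t-k} and take expectations. With theta_0 = psi_0 = 1 and psi_j the MA(infinity) weights, this gives
  gamma(k) - sum_i phi_i gamma(k-i) = c_k,
  c_k = sigma^2 * sum_{j=k..q} theta_j psi_{j-k}   (c_k = 0 for k > q),
using gamma(-m) = gamma(m).
psi-weights needed (psi_j = theta_j + sum_i phi_i psi_{j-i}):
  psi_1 = theta_1 + phi_1 = 0.269 + (-0.537) = -0.268
Right-hand sides:
  c_0 = sigma^2 (1 + theta_1 psi_1) = 1 * (1 + (0.269)(-0.268)) = 1 * 0.927908 = 0.927908
  c_1 = sigma^2 theta_1 = 1 * (0.269) = 0.269
  c_2 = 0
Equations for k = 0, 1, 2 (AR order 2, c_2 = 0):
  (E0) gamma(0) = phi_1 gamma(1) + phi_2 gamma(2) + c_0
  (E1) gamma(1) = phi_1 gamma(0) + phi_2 gamma(1) + c_1
  (E2) gamma(2) = phi_1 gamma(1) + phi_2 gamma(0)
From (E1): gamma(1) = A gamma(0) + B with
  A = phi_1 / (1 - phi_2) = -0.537 / 1.313 = -0.408987,   B = c_1 / (1 - phi_2) = 0.269 / 1.313 = 0.204874.
Insert (E2) into (E0): gamma(0) (1 - phi_2^2) = phi_1 (1 + phi_2) gamma(1) + c_0.
  phi_1 (1 + phi_2) = (-0.537)(0.687) = -0.368919,   1 - phi_2^2 = 0.902031.
Replace gamma(1) by A gamma(0) + B and collect gamma(0):
  gamma(0) [0.902031 - (-0.368919)(-0.408987)] = (-0.368919)(0.204874) + 0.927908
  gamma(0) * 0.751148 = 0.852326
  gamma(0) = 0.852326 / 0.751148 = 1.134698.
  gamma(1) = A gamma(0) + B = (-0.408987)(1.134698) + (0.204874) = -0.259202.
Therefore gamma(1) = -0.2592 (to 4 decimal places).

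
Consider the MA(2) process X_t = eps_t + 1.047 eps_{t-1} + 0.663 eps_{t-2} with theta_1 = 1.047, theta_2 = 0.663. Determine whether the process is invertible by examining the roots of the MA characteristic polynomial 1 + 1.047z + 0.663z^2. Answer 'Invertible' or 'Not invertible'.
\text{Invertible}

The MA(q) characteristic polynomial is P(z) = 1 + 1.047z + 0.663z^2.
Invertibility requires all roots to lie outside the unit circle, i.e. |z| > 1 for every root.
Set 1 + (1.047) z + (0.663) z^2 = 0, i.e. a z^2 + b z + c = 0 with a = 0.663, b = 1.047, c = 1.
Discriminant D = b^2 - 4ac = (1.047)^2 - 4*(0.663)*1 = 1.096209 - (2.652) = -1.555791.
D < 0, so the roots are the complex-conjugate pair z = (-b +/- i sqrt(-D)) / (2a) = -0.7896 +/- 0.9407i.
For a conjugate pair |z|^2 = z * conj(z) = (product of roots) = c/a = 1/(0.663) = 1.508296, so |z| = sqrt(1.508296) = 1.2281 for both roots.
Moduli of all roots: 1.2281, 1.2281.
All moduli strictly greater than 1? Yes.
Verdict: Invertible.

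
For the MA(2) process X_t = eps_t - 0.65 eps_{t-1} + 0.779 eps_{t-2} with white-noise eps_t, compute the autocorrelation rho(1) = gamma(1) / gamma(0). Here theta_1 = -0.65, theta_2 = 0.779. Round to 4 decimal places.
\rho(1) = -0.5698

For an MA(q) process with theta_0 = 1, the autocovariance is
  gamma(k) = sigma^2 * sum_{i=0..q-k} theta_i * theta_{i+k},
and rho(k) = gamma(k) / gamma(0). Sigma^2 cancels.
  numerator   = (1)*(-0.65) + (-0.65)*(0.779) = -1.15635.
  denominator = (1)^2 + (-0.65)^2 + (0.779)^2 = 2.029341.
  rho(1) = -1.15635 / 2.029341 = -0.5698.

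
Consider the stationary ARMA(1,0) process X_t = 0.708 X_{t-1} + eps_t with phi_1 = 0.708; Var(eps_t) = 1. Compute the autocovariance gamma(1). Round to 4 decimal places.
\gamma(1) = 1.4196

Multiply the model equation by X_{t-k} and take expectations. With theta_0 = psi_0 = 1 and psi_j the MA(infinity) weights, this gives
  gamma(k) - sum_i phi_i gamma(k-i) = c_k,
  c_k = sigma^2 * sum_{j=k..q} theta_j psi_{j-k}   (c_k = 0 for k > q),
using gamma(-m) = gamma(m).
Pure AR (q = 0): c_0 = sigma^2 = 1, c_k = 0 for k >= 1.
Equations for k = 0 and k = 1 (AR order 1):
  gamma(0) = phi_1 gamma(1) + c_0
  gamma(1) = phi_1 gamma(0) + c_1
Substituting the second into the first: gamma(0) (1 - phi_1^2) = c_0 + phi_1 c_1, so
  gamma(0) = c_0 / (1 - phi_1^2) = 1 / (1 - (0.708)^2) = 1 / 0.498736 = 2.005069.
  gamma(1) = phi_1 gamma(0) = (0.708)(2.005069) = 1.419589.
Therefore gamma(1) = 1.4196 (to 4 decimal places).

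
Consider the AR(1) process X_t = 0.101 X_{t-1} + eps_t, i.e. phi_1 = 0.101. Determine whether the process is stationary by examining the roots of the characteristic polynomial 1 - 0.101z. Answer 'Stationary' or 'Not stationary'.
\text{Stationary}

The AR(p) characteristic polynomial is P(z) = 1 - 0.101z.
Stationarity requires all roots to lie outside the unit circle, i.e. |z| > 1 for every root.
This is linear in z: 1 + (-0.101) z = 0  =>  z = -1/(-0.101) = 9.90099,  |z| = 9.90099.
Moduli of all roots: 9.9010.
All moduli strictly greater than 1? Yes.
Verdict: Stationary.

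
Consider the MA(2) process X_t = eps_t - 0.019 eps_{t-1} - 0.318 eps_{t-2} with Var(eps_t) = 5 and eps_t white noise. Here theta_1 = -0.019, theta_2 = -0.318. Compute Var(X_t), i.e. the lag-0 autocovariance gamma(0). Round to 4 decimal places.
\gamma(0) = 5.5074

For an MA(q) process X_t = eps_t + sum_i theta_i eps_{t-i} with
Var(eps_t) = sigma^2, the variance is
  gamma(0) = sigma^2 * (1 + sum_i theta_i^2).
  sum_i theta_i^2 = (-0.019)^2 + (-0.318)^2 = 0.000361 + 0.101124 = 0.101485.
  gamma(0) = 5 * (1 + 0.101485) = 5 * 1.101485 = 5.507425, which rounds to 5.5074.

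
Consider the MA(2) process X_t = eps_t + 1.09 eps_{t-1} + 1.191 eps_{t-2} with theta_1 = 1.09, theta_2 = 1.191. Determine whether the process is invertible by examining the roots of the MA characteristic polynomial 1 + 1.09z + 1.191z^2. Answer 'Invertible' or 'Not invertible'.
\text{Not invertible}

The MA(q) characteristic polynomial is P(z) = 1 + 1.09z + 1.191z^2.
Invertibility requires all roots to lie outside the unit circle, i.e. |z| > 1 for every root.
Set 1 + (1.09) z + (1.191) z^2 = 0, i.e. a z^2 + b z + c = 0 with a = 1.191, b = 1.09, c = 1.
Discriminant D = b^2 - 4ac = (1.09)^2 - 4*(1.191)*1 = 1.1881 - (4.764) = -3.5759.
D < 0, so the roots are the complex-conjugate pair z = (-b +/- i sqrt(-D)) / (2a) = -0.4576 +/- 0.7939i.
For a conjugate pair |z|^2 = z * conj(z) = (product of roots) = c/a = 1/(1.191) = 0.839631, so |z| = sqrt(0.839631) = 0.9163 for both roots.
Moduli of all roots: 0.9163, 0.9163.
All moduli strictly greater than 1? No.
Verdict: Not invertible.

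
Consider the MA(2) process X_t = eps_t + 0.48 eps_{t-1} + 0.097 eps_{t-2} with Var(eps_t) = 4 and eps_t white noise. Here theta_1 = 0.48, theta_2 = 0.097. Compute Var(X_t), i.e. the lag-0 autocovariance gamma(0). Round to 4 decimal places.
\gamma(0) = 4.9592

For an MA(q) process X_t = eps_t + sum_i theta_i eps_{t-i} with
Var(eps_t) = sigma^2, the variance is
  gamma(0) = sigma^2 * (1 + sum_i theta_i^2).
  sum_i theta_i^2 = (0.48)^2 + (0.097)^2 = 0.2304 + 0.009409 = 0.239809.
  gamma(0) = 4 * (1 + 0.239809) = 4 * 1.239809 = 4.959236, which rounds to 4.9592.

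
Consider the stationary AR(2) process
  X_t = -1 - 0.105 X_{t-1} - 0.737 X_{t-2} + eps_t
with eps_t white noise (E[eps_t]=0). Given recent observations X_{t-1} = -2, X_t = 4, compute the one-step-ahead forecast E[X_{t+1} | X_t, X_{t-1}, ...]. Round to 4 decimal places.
E[X_{t+1} \mid \mathcal F_t] = 0.0540

For an AR(p) model X_t = c + sum_i phi_i X_{t-i} + eps_t, the
one-step-ahead conditional mean is
  E[X_{t+1} | X_t, ...] = c + sum_i phi_i X_{t+1-i}.
Substitute known values:
  E[X_{t+1} | ...] = -1 + (-0.105) * (4) + (-0.737) * (-2)
                   = 0.0540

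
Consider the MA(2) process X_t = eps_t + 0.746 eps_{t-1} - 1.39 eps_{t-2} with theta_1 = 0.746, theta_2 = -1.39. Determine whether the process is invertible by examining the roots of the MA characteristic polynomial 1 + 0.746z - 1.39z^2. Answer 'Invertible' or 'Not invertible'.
\text{Not invertible}

The MA(q) characteristic polynomial is P(z) = 1 + 0.746z - 1.39z^2.
Invertibility requires all roots to lie outside the unit circle, i.e. |z| > 1 for every root.
Set 1 + (0.746) z + (-1.39) z^2 = 0, i.e. a z^2 + b z + c = 0 with a = -1.39, b = 0.746, c = 1.
Discriminant D = b^2 - 4ac = (0.746)^2 - 4*(-1.39)*1 = 0.556516 - (-5.56) = 6.116516.
D >= 0, so the roots are real: z = (-b +/- sqrt(D)) / (2a) = (-0.746 +/- 2.473159) / (-2.78).
  z_1 = (-0.746 + 2.473159) / (-2.78) = -0.6213,   |z_1| = 0.6213.
  z_2 = (-0.746 - 2.473159) / (-2.78) = 1.158,   |z_2| = 1.158.
Moduli of all roots: 0.6213, 1.1580.
All moduli strictly greater than 1? No.
Verdict: Not invertible.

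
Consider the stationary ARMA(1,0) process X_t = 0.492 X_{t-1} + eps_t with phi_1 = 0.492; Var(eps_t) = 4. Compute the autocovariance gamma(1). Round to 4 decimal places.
\gamma(1) = 2.5965

Multiply the model equation by X_{t-k} and take expectations. With theta_0 = psi_0 = 1 and psi_j the MA(infinity) weights, this gives
  gamma(k) - sum_i phi_i gamma(k-i) = c_k,
  c_k = sigma^2 * sum_{j=k..q} theta_j psi_{j-k}   (c_k = 0 for k > q),
using gamma(-m) = gamma(m).
Pure AR (q = 0): c_0 = sigma^2 = 4, c_k = 0 for k >= 1.
Equations for k = 0 and k = 1 (AR order 1):
  gamma(0) = phi_1 gamma(1) + c_0
  gamma(1) = phi_1 gamma(0) + c_1
Substituting the second into the first: gamma(0) (1 - phi_1^2) = c_0 + phi_1 c_1, so
  gamma(0) = c_0 / (1 - phi_1^2) = 4 / (1 - (0.492)^2) = 4 / 0.757936 = 5.27749.
  gamma(1) = phi_1 gamma(0) = (0.492)(5.27749) = 2.596525.
Therefore gamma(1) = 2.5965 (to 4 decimal places).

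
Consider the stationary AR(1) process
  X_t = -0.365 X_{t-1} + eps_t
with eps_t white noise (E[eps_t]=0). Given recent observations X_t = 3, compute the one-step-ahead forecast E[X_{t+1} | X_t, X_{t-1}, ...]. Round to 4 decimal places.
E[X_{t+1} \mid \mathcal F_t] = -1.0950

For an AR(p) model X_t = c + sum_i phi_i X_{t-i} + eps_t, the
one-step-ahead conditional mean is
  E[X_{t+1} | X_t, ...] = c + sum_i phi_i X_{t+1-i}.
Substitute known values:
  E[X_{t+1} | ...] = (-0.365) * (3)
                   = -1.0950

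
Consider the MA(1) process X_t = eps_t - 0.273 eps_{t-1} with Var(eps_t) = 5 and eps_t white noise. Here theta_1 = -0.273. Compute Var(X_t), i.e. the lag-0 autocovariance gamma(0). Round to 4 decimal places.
\gamma(0) = 5.3726

For an MA(q) process X_t = eps_t + sum_i theta_i eps_{t-i} with
Var(eps_t) = sigma^2, the variance is
  gamma(0) = sigma^2 * (1 + sum_i theta_i^2).
  sum_i theta_i^2 = (-0.273)^2 = 0.074529.
  gamma(0) = 5 * (1 + 0.074529) = 5 * 1.074529 = 5.372645, which rounds to 5.3726.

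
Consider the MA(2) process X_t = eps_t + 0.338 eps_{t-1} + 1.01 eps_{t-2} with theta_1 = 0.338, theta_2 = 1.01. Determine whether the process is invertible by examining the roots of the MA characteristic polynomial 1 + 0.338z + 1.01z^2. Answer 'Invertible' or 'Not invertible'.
\text{Not invertible}

The MA(q) characteristic polynomial is P(z) = 1 + 0.338z + 1.01z^2.
Invertibility requires all roots to lie outside the unit circle, i.e. |z| > 1 for every root.
Set 1 + (0.338) z + (1.01) z^2 = 0, i.e. a z^2 + b z + c = 0 with a = 1.01, b = 0.338, c = 1.
Discriminant D = b^2 - 4ac = (0.338)^2 - 4*(1.01)*1 = 0.114244 - (4.04) = -3.925756.
D < 0, so the roots are the complex-conjugate pair z = (-b +/- i sqrt(-D)) / (2a) = -0.1673 +/- 0.9809i.
For a conjugate pair |z|^2 = z * conj(z) = (product of roots) = c/a = 1/(1.01) = 0.990099, so |z| = sqrt(0.990099) = 0.995 for both roots.
Moduli of all roots: 0.9950, 0.9950.
All moduli strictly greater than 1? No.
Verdict: Not invertible.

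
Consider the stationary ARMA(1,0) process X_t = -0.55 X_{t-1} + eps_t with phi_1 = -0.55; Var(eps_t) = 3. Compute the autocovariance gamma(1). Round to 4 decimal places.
\gamma(1) = -2.3656

Multiply the model equation by X_{t-k} and take expectations. With theta_0 = psi_0 = 1 and psi_j the MA(infinity) weights, this gives
  gamma(k) - sum_i phi_i gamma(k-i) = c_k,
  c_k = sigma^2 * sum_{j=k..q} theta_j psi_{j-k}   (c_k = 0 for k > q),
using gamma(-m) = gamma(m).
Pure AR (q = 0): c_0 = sigma^2 = 3, c_k = 0 for k >= 1.
Equations for k = 0 and k = 1 (AR order 1):
  gamma(0) = phi_1 gamma(1) + c_0
  gamma(1) = phi_1 gamma(0) + c_1
Substituting the second into the first: gamma(0) (1 - phi_1^2) = c_0 + phi_1 c_1, so
  gamma(0) = c_0 / (1 - phi_1^2) = 3 / (1 - (-0.55)^2) = 3 / 0.6975 = 4.301075.
  gamma(1) = phi_1 gamma(0) = (-0.55)(4.301075) = -2.365591.
Therefore gamma(1) = -2.3656 (to 4 decimal places).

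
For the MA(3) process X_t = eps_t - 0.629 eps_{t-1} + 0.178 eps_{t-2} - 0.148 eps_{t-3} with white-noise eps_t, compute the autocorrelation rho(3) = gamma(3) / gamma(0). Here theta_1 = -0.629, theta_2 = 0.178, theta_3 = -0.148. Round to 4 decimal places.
\rho(3) = -0.1021

For an MA(q) process with theta_0 = 1, the autocovariance is
  gamma(k) = sigma^2 * sum_{i=0..q-k} theta_i * theta_{i+k},
and rho(k) = gamma(k) / gamma(0). Sigma^2 cancels.
  numerator   = (1)*(-0.148) = -0.148.
  denominator = (1)^2 + (-0.629)^2 + (0.178)^2 + (-0.148)^2 = 1.449229.
  rho(3) = -0.148 / 1.449229 = -0.1021.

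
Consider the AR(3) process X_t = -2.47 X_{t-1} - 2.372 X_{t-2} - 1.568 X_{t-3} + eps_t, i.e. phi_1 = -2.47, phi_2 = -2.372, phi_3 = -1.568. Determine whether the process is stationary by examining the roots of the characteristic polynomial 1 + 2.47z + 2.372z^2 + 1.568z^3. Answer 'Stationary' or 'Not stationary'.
\text{Not stationary}

The AR(p) characteristic polynomial is P(z) = 1 + 2.47z + 2.372z^2 + 1.568z^3.
Stationarity requires all roots to lie outside the unit circle, i.e. |z| > 1 for every root.
Degree 3: look for a simple real root z0 first, then factor out (1 - z/z0) and solve the remaining quadratic.
Testing z0 = -0.625: P(-0.625) = 1 + (2.47)(-0.625) + (2.372)(-0.625)^2 + (1.568)(-0.625)^3
  = 1 + (-1.54375) + (0.926562) + (-0.382812) = 0.  So z_0 = -0.625 is a root, |z_0| = 0.625.
Divide out the factor (1 + 1.6 z) = (1 - z/z0) (since 1/z0 = -1.6):
  P(z) = (1 + 1.6 z)(1 + (0.87) z + (0.98) z^2)
  [check: z-coef 0.87 - (-1.6) = 2.47; z^2-coef 0.98 - (-1.6)(0.87) = 2.372; z^3-coef -(-1.6)(0.98) = 1.568.]
Remaining roots from the quadratic factor 1 + (0.87) z + (0.98) z^2:
  Set 1 + (0.87) z + (0.98) z^2 = 0, i.e. a z^2 + b z + c = 0 with a = 0.98, b = 0.87, c = 1.
  Discriminant D = b^2 - 4ac = (0.87)^2 - 4*(0.98)*1 = 0.7569 - (3.92) = -3.1631.
  D < 0, so the roots are the complex-conjugate pair z = (-b +/- i sqrt(-D)) / (2a) = -0.4439 +/- 0.9074i.
  For a conjugate pair |z|^2 = z * conj(z) = (product of roots) = c/a = 1/(0.98) = 1.020408, so |z| = sqrt(1.020408) = 1.0102 for both roots.
Moduli of all roots: 0.6250, 1.0102, 1.0102.
All moduli strictly greater than 1? No.
Verdict: Not stationary.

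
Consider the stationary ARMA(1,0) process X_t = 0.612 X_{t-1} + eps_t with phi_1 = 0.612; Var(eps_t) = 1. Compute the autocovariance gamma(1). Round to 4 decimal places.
\gamma(1) = 0.9785

Multiply the model equation by X_{t-k} and take expectations. With theta_0 = psi_0 = 1 and psi_j the MA(infinity) weights, this gives
  gamma(k) - sum_i phi_i gamma(k-i) = c_k,
  c_k = sigma^2 * sum_{j=k..q} theta_j psi_{j-k}   (c_k = 0 for k > q),
using gamma(-m) = gamma(m).
Pure AR (q = 0): c_0 = sigma^2 = 1, c_k = 0 for k >= 1.
Equations for k = 0 and k = 1 (AR order 1):
  gamma(0) = phi_1 gamma(1) + c_0
  gamma(1) = phi_1 gamma(0) + c_1
Substituting the second into the first: gamma(0) (1 - phi_1^2) = c_0 + phi_1 c_1, so
  gamma(0) = c_0 / (1 - phi_1^2) = 1 / (1 - (0.612)^2) = 1 / 0.625456 = 1.598833.
  gamma(1) = phi_1 gamma(0) = (0.612)(1.598833) = 0.978486.
Therefore gamma(1) = 0.9785 (to 4 decimal places).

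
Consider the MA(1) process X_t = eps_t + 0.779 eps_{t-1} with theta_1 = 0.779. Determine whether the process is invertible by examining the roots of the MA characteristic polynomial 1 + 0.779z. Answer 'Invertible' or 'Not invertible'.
\text{Invertible}

The MA(q) characteristic polynomial is P(z) = 1 + 0.779z.
Invertibility requires all roots to lie outside the unit circle, i.e. |z| > 1 for every root.
This is linear in z: 1 + (0.779) z = 0  =>  z = -1/(0.779) = -1.283697,  |z| = 1.283697.
Moduli of all roots: 1.2837.
All moduli strictly greater than 1? Yes.
Verdict: Invertible.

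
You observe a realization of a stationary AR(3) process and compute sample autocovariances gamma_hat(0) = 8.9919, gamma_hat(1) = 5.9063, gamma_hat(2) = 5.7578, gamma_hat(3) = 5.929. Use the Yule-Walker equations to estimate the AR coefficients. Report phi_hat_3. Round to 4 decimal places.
\hat\phi_{3} = 0.3090

The Yule-Walker equations for an AR(p) process read, in matrix form,
  Gamma_p phi = r_p,   with   (Gamma_p)_{ij} = gamma(|i - j|),
                       (r_p)_i = gamma(i),   i,j = 1..p.
Substitute the sample gammas (Toeplitz matrix and right-hand side of size 3):
  Gamma_p = [[8.9919, 5.9063, 5.7578], [5.9063, 8.9919, 5.9063], [5.7578, 5.9063, 8.9919]]
  r_p     = [5.9063, 5.7578, 5.929]
Written out (R1..R3):
  (R1) 8.9919 phi_1 + 5.9063 phi_2 + 5.7578 phi_3 = 5.9063
  (R2) 5.9063 phi_1 + 8.9919 phi_2 + 5.9063 phi_3 = 5.7578
  (R3) 5.7578 phi_1 + 5.9063 phi_2 + 8.9919 phi_3 = 5.929
Gaussian elimination:
  R2 <- R2 - (5.9063/8.9919) R1 = R2 - (0.656847) R1:  5.112366 phi_2 + 2.124308 phi_3 = 1.878266
  R3 <- R3 - (5.7578/8.9919) R1 = R3 - (0.640332) R1:  2.124308 phi_2 + 5.304997 phi_3 = 2.147008
  R3 <- R3 - (2.124308/5.112366) R2 = R3 - (0.415523) R2:  4.422298 phi_3 = 1.366544
Back-substitution:
  phi_hat_3 = 1.366544 / 4.422298 = 0.309012
  phi_hat_2 = (1.878266 - (2.124308)(0.309012)) / 5.112366 = 0.238995
  phi_hat_1 = (5.9063 - (5.9063)(0.238995) - (5.7578)(0.309012)) / 8.9919 = 0.301993
So phi_hat = [0.3020, 0.2390, 0.3090].
Therefore phi_hat_3 = 0.3090.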